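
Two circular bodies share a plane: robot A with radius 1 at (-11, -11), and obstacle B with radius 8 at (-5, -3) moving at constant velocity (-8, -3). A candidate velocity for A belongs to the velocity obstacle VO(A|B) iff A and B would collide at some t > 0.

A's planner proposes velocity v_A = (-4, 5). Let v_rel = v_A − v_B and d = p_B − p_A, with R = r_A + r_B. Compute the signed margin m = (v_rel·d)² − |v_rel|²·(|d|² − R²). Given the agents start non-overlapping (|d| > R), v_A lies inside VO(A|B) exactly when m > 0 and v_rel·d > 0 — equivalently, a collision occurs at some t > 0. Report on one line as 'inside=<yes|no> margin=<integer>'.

d = (6, 8),  |d|² = 100;  R = 1+8 = 9,  c = 100−9² = 19
v_rel = (4, 8),  |v_rel|² = 80;  v_rel·d = (4)·(6) + (8)·(8) = 88
80·t² − 176·t + 19 = 0  ⇒  m = 88² − 80·19 = 6224
m = 6224 > 0,  v_rel·d = 88 > 0  ⇒  inside

inside=yes margin=6224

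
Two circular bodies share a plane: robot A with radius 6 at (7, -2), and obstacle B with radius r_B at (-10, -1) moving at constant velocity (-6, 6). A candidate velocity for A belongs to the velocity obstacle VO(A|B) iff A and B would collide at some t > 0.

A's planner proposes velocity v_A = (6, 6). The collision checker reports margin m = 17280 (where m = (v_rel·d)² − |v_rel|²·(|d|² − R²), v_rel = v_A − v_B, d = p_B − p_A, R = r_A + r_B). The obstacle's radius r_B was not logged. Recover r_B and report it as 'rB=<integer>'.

m = 17280
d = (-17, 1);  v_rel = (12, 0),  |v_rel|² = 144
v_rel×d = (12)·(1) − (0)·(-17) = 12
since m = R²·144 − 12²:  R² = (144 + 17280) / 144 = 121
R = √121 = 11  ⇒  r_B = 11 − 6 = 5

rB=5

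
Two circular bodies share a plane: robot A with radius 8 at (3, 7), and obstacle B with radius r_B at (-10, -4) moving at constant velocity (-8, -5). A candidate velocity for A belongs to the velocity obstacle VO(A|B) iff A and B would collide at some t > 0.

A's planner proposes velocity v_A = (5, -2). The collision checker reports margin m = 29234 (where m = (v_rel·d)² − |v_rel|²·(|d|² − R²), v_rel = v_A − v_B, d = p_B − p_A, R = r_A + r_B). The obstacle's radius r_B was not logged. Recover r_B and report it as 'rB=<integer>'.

m = 29234
d = (-13, -11);  v_rel = (13, 3),  |v_rel|² = 178
v_rel×d = (13)·(-11) − (3)·(-13) = -104
since m = R²·178 − (-104)²:  R² = (10816 + 29234) / 178 = 225
R = √225 = 15  ⇒  r_B = 15 − 8 = 7

rB=7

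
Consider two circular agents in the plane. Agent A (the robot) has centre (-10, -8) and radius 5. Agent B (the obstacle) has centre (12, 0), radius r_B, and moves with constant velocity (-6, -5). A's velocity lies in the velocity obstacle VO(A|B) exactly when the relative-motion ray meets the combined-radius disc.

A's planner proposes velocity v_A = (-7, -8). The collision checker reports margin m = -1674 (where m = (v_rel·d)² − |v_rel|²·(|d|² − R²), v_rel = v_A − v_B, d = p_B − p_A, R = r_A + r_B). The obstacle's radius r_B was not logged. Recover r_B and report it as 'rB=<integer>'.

m = -1674
d = (22, 8);  v_rel = (-1, -3),  |v_rel|² = 10
v_rel×d = (-1)·(8) − (-3)·(22) = 58
since m = R²·10 − 58²:  R² = (3364 + -1674) / 10 = 169
R = √169 = 13  ⇒  r_B = 13 − 5 = 8

rB=8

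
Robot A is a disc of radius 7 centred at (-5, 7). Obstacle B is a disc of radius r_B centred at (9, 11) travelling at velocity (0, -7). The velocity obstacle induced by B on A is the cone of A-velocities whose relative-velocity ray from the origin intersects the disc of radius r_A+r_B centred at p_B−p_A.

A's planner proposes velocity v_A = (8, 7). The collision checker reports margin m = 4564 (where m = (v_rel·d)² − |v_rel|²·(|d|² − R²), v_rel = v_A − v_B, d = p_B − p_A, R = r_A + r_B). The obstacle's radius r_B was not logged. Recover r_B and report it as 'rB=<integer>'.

m = 4564
d = (14, 4);  v_rel = (8, 14),  |v_rel|² = 260
v_rel×d = (8)·(4) − (14)·(14) = -164
since m = R²·260 − (-164)²:  R² = (26896 + 4564) / 260 = 121
R = √121 = 11  ⇒  r_B = 11 − 7 = 4

rB=4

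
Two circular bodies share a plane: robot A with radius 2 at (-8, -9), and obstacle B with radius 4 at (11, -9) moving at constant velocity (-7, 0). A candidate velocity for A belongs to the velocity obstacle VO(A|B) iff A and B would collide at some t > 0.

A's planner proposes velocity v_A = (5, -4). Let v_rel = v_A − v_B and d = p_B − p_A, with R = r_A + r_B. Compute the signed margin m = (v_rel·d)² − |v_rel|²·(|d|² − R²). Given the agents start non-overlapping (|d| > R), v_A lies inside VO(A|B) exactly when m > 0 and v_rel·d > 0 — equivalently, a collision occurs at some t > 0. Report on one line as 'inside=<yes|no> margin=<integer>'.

d = (19, 0),  |d|² = 361;  R = 2+4 = 6,  c = 361−6² = 325
v_rel = (12, -4),  |v_rel|² = 160;  v_rel·d = (12)·(19) + (-4)·(0) = 228
160·t² − 456·t + 325 = 0  ⇒  m = 228² − 160·325 = -16
m = -16 < 0,  v_rel·d = 228 > 0  ⇒  outside

inside=no margin=-16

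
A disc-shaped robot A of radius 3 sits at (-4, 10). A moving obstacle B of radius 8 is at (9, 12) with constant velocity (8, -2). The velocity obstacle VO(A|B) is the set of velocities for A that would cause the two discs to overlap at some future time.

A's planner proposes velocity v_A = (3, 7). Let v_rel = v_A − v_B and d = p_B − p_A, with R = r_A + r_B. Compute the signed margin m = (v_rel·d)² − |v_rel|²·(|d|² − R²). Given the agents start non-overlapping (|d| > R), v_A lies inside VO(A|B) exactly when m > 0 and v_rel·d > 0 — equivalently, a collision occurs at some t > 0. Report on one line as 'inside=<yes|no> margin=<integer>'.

d = (13, 2),  |d|² = 173;  R = 3+8 = 11,  c = 173−11² = 52
v_rel = (-5, 9),  |v_rel|² = 106;  v_rel·d = (-5)·(13) + (9)·(2) = -47
106·t² + 94·t + 52 = 0  ⇒  m = (-47)² − 106·52 = -3303
m = -3303 < 0,  v_rel·d = -47 < 0  ⇒  outside

inside=no margin=-3303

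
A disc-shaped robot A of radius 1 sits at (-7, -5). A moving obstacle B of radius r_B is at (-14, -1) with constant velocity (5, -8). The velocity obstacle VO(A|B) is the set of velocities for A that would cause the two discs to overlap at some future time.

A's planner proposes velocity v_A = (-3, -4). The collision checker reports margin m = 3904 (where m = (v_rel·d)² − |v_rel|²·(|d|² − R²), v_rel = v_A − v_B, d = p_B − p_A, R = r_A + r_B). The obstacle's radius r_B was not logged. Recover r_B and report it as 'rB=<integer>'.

m = 3904
d = (-7, 4);  v_rel = (-8, 4),  |v_rel|² = 80
v_rel×d = (-8)·(4) − (4)·(-7) = -4
since m = R²·80 − (-4)²:  R² = (16 + 3904) / 80 = 49
R = √49 = 7  ⇒  r_B = 7 − 1 = 6

rB=6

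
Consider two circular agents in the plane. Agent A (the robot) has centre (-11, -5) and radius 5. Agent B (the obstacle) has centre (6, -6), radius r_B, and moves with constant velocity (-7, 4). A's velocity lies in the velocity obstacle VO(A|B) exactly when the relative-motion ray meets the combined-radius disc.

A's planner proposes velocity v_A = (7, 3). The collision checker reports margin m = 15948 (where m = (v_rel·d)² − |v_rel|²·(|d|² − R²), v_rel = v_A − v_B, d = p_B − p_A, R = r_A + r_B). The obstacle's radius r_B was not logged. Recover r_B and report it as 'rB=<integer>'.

m = 15948
d = (17, -1);  v_rel = (14, -1),  |v_rel|² = 197
v_rel×d = (14)·(-1) − (-1)·(17) = 3
since m = R²·197 − 3²:  R² = (9 + 15948) / 197 = 81
R = √81 = 9  ⇒  r_B = 9 − 5 = 4

rB=4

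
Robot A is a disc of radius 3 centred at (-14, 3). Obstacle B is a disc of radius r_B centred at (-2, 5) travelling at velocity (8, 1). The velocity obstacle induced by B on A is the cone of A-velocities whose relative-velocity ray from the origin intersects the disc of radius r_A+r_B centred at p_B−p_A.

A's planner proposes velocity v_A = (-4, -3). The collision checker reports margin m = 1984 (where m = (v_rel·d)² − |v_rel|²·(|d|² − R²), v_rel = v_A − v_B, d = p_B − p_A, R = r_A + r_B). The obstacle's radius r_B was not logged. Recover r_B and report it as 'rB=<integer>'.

m = 1984
d = (12, 2);  v_rel = (-12, -4),  |v_rel|² = 160
v_rel×d = (-12)·(2) − (-4)·(12) = 24
since m = R²·160 − 24²:  R² = (576 + 1984) / 160 = 16
R = √16 = 4  ⇒  r_B = 4 − 3 = 1

rB=1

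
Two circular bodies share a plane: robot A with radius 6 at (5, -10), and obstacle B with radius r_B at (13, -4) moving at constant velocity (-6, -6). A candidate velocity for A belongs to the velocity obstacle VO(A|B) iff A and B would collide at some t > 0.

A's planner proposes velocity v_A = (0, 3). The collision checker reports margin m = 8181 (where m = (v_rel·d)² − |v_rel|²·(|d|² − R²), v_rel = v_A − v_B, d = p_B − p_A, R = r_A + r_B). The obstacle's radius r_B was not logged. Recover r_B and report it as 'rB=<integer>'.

m = 8181
d = (8, 6);  v_rel = (6, 9),  |v_rel|² = 117
v_rel×d = (6)·(6) − (9)·(8) = -36
since m = R²·117 − (-36)²:  R² = (1296 + 8181) / 117 = 81
R = √81 = 9  ⇒  r_B = 9 − 6 = 3

rB=3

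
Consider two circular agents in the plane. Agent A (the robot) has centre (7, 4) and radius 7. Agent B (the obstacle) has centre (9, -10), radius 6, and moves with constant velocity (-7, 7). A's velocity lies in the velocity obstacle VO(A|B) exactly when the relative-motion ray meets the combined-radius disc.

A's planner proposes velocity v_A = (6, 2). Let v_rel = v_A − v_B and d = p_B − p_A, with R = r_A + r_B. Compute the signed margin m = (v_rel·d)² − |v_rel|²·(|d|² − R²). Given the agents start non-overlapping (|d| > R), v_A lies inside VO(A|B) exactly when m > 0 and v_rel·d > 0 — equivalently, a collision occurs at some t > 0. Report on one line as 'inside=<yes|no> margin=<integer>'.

d = (2, -14),  |d|² = 200;  R = 7+6 = 13,  c = 200−13² = 31
v_rel = (13, -5),  |v_rel|² = 194;  v_rel·d = (13)·(2) + (-5)·(-14) = 96
194·t² − 192·t + 31 = 0  ⇒  m = 96² − 194·31 = 3202
m = 3202 > 0,  v_rel·d = 96 > 0  ⇒  inside

inside=yes margin=3202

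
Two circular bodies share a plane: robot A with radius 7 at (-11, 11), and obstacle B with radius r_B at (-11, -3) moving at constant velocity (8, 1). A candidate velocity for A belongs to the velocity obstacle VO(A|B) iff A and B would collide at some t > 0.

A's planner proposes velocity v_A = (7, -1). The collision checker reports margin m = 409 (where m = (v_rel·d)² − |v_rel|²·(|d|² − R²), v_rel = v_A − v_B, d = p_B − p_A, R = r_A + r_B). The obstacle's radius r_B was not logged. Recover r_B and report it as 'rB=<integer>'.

m = 409
d = (0, -14);  v_rel = (-1, -2),  |v_rel|² = 5
v_rel×d = (-1)·(-14) − (-2)·(0) = 14
since m = R²·5 − 14²:  R² = (196 + 409) / 5 = 121
R = √121 = 11  ⇒  r_B = 11 − 7 = 4

rB=4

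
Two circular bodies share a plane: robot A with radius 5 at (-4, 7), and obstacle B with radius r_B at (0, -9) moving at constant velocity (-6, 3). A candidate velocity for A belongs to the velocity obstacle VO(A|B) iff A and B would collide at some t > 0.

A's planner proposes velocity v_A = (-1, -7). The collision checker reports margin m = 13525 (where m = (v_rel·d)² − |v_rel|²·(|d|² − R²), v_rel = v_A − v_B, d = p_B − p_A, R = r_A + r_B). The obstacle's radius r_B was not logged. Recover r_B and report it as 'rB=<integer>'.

m = 13525
d = (4, -16);  v_rel = (5, -10),  |v_rel|² = 125
v_rel×d = (5)·(-16) − (-10)·(4) = -40
since m = R²·125 − (-40)²:  R² = (1600 + 13525) / 125 = 121
R = √121 = 11  ⇒  r_B = 11 − 5 = 6

rB=6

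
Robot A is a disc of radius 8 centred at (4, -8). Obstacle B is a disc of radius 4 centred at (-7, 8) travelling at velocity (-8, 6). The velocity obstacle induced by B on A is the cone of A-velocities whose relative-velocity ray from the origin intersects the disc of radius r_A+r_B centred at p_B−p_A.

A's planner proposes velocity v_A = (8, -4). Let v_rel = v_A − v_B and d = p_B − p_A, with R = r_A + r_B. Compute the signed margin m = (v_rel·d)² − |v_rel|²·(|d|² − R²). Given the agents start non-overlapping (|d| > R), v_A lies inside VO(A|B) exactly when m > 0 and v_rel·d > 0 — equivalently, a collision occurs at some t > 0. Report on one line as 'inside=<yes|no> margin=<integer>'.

d = (-11, 16),  |d|² = 377;  R = 8+4 = 12,  c = 377−12² = 233
v_rel = (16, -10),  |v_rel|² = 356;  v_rel·d = (16)·(-11) + (-10)·(16) = -336
356·t² + 672·t + 233 = 0  ⇒  m = (-336)² − 356·233 = 29948
m = 29948 > 0,  v_rel·d = -336 < 0  ⇒  outside

inside=no margin=29948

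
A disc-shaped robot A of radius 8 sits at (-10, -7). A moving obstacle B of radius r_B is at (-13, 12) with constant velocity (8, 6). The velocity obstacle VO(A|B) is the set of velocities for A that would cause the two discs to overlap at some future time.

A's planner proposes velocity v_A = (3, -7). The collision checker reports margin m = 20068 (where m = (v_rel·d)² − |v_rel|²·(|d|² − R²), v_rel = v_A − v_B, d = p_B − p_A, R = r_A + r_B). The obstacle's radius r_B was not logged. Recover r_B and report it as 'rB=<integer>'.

m = 20068
d = (-3, 19);  v_rel = (-5, -13),  |v_rel|² = 194
v_rel×d = (-5)·(19) − (-13)·(-3) = -134
since m = R²·194 − (-134)²:  R² = (17956 + 20068) / 194 = 196
R = √196 = 14  ⇒  r_B = 14 − 8 = 6

rB=6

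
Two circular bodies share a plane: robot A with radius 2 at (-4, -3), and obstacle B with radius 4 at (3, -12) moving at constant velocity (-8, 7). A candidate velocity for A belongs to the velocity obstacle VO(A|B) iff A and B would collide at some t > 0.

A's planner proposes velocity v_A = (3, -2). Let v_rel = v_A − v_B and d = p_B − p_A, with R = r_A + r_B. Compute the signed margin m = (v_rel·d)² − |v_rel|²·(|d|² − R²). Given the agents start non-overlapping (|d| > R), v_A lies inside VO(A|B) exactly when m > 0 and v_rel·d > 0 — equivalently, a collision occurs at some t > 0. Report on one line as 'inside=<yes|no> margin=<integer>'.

d = (7, -9),  |d|² = 130;  R = 2+4 = 6,  c = 130−6² = 94
v_rel = (11, -9),  |v_rel|² = 202;  v_rel·d = (11)·(7) + (-9)·(-9) = 158
202·t² − 316·t + 94 = 0  ⇒  m = 158² − 202·94 = 5976
m = 5976 > 0,  v_rel·d = 158 > 0  ⇒  inside

inside=yes margin=5976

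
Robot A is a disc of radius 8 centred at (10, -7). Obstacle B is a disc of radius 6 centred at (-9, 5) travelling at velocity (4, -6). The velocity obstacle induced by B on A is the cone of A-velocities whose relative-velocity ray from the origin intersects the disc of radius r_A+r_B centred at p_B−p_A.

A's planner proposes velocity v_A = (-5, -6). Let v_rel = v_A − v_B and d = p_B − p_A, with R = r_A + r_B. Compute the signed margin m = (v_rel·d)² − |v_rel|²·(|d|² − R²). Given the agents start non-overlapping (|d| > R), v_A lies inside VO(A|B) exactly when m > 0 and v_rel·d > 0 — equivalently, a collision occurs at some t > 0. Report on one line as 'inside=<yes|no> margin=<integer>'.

d = (-19, 12),  |d|² = 505;  R = 8+6 = 14,  c = 505−14² = 309
v_rel = (-9, 0),  |v_rel|² = 81;  v_rel·d = (-9)·(-19) + (0)·(12) = 171
81·t² − 342·t + 309 = 0  ⇒  m = 171² − 81·309 = 4212
m = 4212 > 0,  v_rel·d = 171 > 0  ⇒  inside

inside=yes margin=4212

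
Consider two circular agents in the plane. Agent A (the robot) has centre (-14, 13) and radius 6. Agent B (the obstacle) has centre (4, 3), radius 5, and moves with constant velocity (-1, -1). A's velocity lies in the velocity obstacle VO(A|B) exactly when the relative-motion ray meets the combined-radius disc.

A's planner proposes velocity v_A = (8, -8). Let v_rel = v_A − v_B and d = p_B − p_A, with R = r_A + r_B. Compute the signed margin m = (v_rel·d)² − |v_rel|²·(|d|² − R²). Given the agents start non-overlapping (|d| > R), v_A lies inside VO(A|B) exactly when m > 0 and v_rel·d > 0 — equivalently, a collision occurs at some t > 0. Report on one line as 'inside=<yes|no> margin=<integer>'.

d = (18, -10),  |d|² = 424;  R = 6+5 = 11,  c = 424−11² = 303
v_rel = (9, -7),  |v_rel|² = 130;  v_rel·d = (9)·(18) + (-7)·(-10) = 232
130·t² − 464·t + 303 = 0  ⇒  m = 232² − 130·303 = 14434
m = 14434 > 0,  v_rel·d = 232 > 0  ⇒  inside

inside=yes margin=14434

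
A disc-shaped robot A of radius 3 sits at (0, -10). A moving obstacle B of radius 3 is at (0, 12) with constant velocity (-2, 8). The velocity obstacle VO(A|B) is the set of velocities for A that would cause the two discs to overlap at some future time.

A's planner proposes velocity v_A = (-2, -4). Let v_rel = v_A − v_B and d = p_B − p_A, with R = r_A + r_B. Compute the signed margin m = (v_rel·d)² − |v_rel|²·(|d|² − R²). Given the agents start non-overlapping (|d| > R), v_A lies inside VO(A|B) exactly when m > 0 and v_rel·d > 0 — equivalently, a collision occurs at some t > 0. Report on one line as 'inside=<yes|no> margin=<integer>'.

d = (0, 22),  |d|² = 484;  R = 3+3 = 6,  c = 484−6² = 448
v_rel = (0, -12),  |v_rel|² = 144;  v_rel·d = (0)·(0) + (-12)·(22) = -264
144·t² + 528·t + 448 = 0  ⇒  m = (-264)² − 144·448 = 5184
m = 5184 > 0,  v_rel·d = -264 < 0  ⇒  outside

inside=no margin=5184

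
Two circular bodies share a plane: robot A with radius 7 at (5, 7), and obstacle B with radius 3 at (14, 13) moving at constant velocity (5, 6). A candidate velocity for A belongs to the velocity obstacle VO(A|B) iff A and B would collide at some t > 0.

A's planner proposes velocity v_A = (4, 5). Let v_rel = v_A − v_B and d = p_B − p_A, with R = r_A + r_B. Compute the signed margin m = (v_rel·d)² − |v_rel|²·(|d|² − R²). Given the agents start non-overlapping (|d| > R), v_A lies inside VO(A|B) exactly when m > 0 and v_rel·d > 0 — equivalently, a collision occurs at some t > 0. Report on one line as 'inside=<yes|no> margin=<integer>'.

d = (9, 6),  |d|² = 117;  R = 7+3 = 10,  c = 117−10² = 17
v_rel = (-1, -1),  |v_rel|² = 2;  v_rel·d = (-1)·(9) + (-1)·(6) = -15
2·t² + 30·t + 17 = 0  ⇒  m = (-15)² − 2·17 = 191
m = 191 > 0,  v_rel·d = -15 < 0  ⇒  outside

inside=no margin=191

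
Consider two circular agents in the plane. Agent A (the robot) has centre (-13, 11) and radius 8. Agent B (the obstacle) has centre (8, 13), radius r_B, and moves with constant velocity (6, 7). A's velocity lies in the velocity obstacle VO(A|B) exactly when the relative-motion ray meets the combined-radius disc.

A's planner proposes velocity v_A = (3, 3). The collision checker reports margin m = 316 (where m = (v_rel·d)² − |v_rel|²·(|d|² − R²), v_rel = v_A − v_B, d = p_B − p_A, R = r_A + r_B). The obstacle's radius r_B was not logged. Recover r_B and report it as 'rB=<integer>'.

m = 316
d = (21, 2);  v_rel = (-3, -4),  |v_rel|² = 25
v_rel×d = (-3)·(2) − (-4)·(21) = 78
since m = R²·25 − 78²:  R² = (6084 + 316) / 25 = 256
R = √256 = 16  ⇒  r_B = 16 − 8 = 8

rB=8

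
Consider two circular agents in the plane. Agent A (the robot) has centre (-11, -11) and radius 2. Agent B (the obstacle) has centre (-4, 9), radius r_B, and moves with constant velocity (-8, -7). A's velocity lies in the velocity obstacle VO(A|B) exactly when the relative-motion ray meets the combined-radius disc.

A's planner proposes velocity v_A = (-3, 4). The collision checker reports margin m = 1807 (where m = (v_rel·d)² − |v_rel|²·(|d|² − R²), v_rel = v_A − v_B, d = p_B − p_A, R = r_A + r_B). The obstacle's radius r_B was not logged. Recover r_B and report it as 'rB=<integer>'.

m = 1807
d = (7, 20);  v_rel = (5, 11),  |v_rel|² = 146
v_rel×d = (5)·(20) − (11)·(7) = 23
since m = R²·146 − 23²:  R² = (529 + 1807) / 146 = 16
R = √16 = 4  ⇒  r_B = 4 − 2 = 2

rB=2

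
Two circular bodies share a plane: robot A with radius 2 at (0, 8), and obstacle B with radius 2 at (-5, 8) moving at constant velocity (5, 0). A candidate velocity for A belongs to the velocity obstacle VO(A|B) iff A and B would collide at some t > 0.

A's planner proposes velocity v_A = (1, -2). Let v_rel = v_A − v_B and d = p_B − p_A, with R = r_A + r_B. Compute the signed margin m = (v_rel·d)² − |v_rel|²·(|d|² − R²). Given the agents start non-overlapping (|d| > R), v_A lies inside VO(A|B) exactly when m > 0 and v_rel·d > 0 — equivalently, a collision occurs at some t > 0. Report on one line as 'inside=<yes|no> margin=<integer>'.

d = (-5, 0),  |d|² = 25;  R = 2+2 = 4,  c = 25−4² = 9
v_rel = (-4, -2),  |v_rel|² = 20;  v_rel·d = (-4)·(-5) + (-2)·(0) = 20
20·t² − 40·t + 9 = 0  ⇒  m = 20² − 20·9 = 220
m = 220 > 0,  v_rel·d = 20 > 0  ⇒  inside

inside=yes margin=220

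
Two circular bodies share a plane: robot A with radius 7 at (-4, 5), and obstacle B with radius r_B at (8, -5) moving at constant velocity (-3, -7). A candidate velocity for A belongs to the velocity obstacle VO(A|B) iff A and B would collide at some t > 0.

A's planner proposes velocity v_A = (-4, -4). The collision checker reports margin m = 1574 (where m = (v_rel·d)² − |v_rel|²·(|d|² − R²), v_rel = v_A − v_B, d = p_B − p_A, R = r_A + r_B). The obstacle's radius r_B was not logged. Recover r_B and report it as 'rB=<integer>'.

m = 1574
d = (12, -10);  v_rel = (-1, 3),  |v_rel|² = 10
v_rel×d = (-1)·(-10) − (3)·(12) = -26
since m = R²·10 − (-26)²:  R² = (676 + 1574) / 10 = 225
R = √225 = 15  ⇒  r_B = 15 − 7 = 8

rB=8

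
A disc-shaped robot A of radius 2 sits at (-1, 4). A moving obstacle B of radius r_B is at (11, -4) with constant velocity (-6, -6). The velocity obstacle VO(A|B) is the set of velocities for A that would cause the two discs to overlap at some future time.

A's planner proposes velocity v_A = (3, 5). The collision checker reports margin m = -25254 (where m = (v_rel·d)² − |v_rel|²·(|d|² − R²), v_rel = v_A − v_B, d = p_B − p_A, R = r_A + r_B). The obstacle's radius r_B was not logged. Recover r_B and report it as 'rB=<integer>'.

m = -25254
d = (12, -8);  v_rel = (9, 11),  |v_rel|² = 202
v_rel×d = (9)·(-8) − (11)·(12) = -204
since m = R²·202 − (-204)²:  R² = (41616 + -25254) / 202 = 81
R = √81 = 9  ⇒  r_B = 9 − 2 = 7

rB=7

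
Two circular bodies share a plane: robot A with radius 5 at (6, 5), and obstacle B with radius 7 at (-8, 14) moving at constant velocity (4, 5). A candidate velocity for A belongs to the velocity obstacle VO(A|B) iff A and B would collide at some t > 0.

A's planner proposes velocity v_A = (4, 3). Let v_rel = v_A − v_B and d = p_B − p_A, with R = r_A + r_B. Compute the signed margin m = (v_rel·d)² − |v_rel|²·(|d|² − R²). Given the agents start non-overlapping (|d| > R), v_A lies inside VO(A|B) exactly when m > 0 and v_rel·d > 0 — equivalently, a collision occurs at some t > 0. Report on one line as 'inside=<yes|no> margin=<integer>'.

d = (-14, 9),  |d|² = 277;  R = 5+7 = 12,  c = 277−12² = 133
v_rel = (0, -2),  |v_rel|² = 4;  v_rel·d = (0)·(-14) + (-2)·(9) = -18
4·t² + 36·t + 133 = 0  ⇒  m = (-18)² − 4·133 = -208
m = -208 < 0,  v_rel·d = -18 < 0  ⇒  outside

inside=no margin=-208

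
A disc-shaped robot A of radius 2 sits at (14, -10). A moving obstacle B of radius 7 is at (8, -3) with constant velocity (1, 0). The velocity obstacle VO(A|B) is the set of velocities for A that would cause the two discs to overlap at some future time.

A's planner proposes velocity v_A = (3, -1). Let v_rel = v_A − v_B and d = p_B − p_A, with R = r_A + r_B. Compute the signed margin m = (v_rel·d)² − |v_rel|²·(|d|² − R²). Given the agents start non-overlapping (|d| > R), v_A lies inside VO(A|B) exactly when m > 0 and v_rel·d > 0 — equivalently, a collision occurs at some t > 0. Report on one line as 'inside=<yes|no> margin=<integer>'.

d = (-6, 7),  |d|² = 85;  R = 2+7 = 9,  c = 85−9² = 4
v_rel = (2, -1),  |v_rel|² = 5;  v_rel·d = (2)·(-6) + (-1)·(7) = -19
5·t² + 38·t + 4 = 0  ⇒  m = (-19)² − 5·4 = 341
m = 341 > 0,  v_rel·d = -19 < 0  ⇒  outside

inside=no margin=341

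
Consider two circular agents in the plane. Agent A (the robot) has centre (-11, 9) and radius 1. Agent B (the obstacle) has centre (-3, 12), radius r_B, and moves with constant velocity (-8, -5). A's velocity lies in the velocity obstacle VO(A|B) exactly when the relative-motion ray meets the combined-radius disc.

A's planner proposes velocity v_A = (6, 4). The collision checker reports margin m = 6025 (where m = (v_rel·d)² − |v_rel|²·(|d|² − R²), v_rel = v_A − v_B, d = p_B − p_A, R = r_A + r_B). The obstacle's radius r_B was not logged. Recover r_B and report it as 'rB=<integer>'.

m = 6025
d = (8, 3);  v_rel = (14, 9),  |v_rel|² = 277
v_rel×d = (14)·(3) − (9)·(8) = -30
since m = R²·277 − (-30)²:  R² = (900 + 6025) / 277 = 25
R = √25 = 5  ⇒  r_B = 5 − 1 = 4

rB=4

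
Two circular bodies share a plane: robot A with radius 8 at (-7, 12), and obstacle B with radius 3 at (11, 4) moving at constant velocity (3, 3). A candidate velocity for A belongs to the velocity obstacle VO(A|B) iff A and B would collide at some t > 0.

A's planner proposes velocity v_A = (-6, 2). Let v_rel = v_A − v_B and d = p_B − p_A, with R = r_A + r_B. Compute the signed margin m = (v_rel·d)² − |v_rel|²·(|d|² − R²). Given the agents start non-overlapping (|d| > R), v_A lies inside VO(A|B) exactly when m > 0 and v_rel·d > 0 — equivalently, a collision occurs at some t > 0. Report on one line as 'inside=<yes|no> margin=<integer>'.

d = (18, -8),  |d|² = 388;  R = 8+3 = 11,  c = 388−11² = 267
v_rel = (-9, -1),  |v_rel|² = 82;  v_rel·d = (-9)·(18) + (-1)·(-8) = -154
82·t² + 308·t + 267 = 0  ⇒  m = (-154)² − 82·267 = 1822
m = 1822 > 0,  v_rel·d = -154 < 0  ⇒  outside

inside=no margin=1822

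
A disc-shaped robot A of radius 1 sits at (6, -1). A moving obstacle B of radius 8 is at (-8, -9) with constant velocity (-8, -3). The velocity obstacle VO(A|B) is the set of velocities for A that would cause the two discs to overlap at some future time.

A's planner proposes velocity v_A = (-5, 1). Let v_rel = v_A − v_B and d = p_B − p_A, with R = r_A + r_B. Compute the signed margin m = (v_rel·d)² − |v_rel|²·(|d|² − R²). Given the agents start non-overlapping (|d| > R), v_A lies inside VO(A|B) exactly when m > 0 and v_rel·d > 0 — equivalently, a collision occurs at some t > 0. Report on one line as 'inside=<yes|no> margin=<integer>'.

d = (-14, -8),  |d|² = 260;  R = 1+8 = 9,  c = 260−9² = 179
v_rel = (3, 4),  |v_rel|² = 25;  v_rel·d = (3)·(-14) + (4)·(-8) = -74
25·t² + 148·t + 179 = 0  ⇒  m = (-74)² − 25·179 = 1001
m = 1001 > 0,  v_rel·d = -74 < 0  ⇒  outside

inside=no margin=1001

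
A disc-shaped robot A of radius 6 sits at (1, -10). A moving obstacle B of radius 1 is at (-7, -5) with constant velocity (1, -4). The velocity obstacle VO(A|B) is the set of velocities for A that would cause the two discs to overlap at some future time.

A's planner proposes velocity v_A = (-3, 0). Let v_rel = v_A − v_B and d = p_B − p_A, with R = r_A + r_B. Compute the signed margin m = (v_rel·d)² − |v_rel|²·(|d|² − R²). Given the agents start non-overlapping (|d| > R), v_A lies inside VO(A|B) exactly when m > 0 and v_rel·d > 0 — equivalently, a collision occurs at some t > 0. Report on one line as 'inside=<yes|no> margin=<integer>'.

d = (-8, 5),  |d|² = 89;  R = 6+1 = 7,  c = 89−7² = 40
v_rel = (-4, 4),  |v_rel|² = 32;  v_rel·d = (-4)·(-8) + (4)·(5) = 52
32·t² − 104·t + 40 = 0  ⇒  m = 52² − 32·40 = 1424
m = 1424 > 0,  v_rel·d = 52 > 0  ⇒  inside

inside=yes margin=1424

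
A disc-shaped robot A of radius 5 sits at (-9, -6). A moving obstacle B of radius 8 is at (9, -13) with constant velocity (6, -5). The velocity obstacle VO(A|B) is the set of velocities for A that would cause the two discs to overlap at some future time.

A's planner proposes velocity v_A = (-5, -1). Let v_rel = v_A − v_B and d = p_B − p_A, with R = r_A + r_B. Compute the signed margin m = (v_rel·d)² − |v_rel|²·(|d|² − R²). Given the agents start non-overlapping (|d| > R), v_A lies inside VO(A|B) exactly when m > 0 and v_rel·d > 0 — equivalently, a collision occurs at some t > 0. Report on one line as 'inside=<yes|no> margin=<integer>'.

d = (18, -7),  |d|² = 373;  R = 5+8 = 13,  c = 373−13² = 204
v_rel = (-11, 4),  |v_rel|² = 137;  v_rel·d = (-11)·(18) + (4)·(-7) = -226
137·t² + 452·t + 204 = 0  ⇒  m = (-226)² − 137·204 = 23128
m = 23128 > 0,  v_rel·d = -226 < 0  ⇒  outside

inside=no margin=23128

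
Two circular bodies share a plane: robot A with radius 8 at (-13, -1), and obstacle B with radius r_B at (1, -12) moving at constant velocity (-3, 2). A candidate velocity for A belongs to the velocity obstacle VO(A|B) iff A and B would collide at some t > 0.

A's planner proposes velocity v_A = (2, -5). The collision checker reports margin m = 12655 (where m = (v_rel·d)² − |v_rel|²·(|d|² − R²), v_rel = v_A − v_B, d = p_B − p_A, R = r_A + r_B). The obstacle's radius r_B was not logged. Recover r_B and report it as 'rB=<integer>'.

m = 12655
d = (14, -11);  v_rel = (5, -7),  |v_rel|² = 74
v_rel×d = (5)·(-11) − (-7)·(14) = 43
since m = R²·74 − 43²:  R² = (1849 + 12655) / 74 = 196
R = √196 = 14  ⇒  r_B = 14 − 8 = 6

rB=6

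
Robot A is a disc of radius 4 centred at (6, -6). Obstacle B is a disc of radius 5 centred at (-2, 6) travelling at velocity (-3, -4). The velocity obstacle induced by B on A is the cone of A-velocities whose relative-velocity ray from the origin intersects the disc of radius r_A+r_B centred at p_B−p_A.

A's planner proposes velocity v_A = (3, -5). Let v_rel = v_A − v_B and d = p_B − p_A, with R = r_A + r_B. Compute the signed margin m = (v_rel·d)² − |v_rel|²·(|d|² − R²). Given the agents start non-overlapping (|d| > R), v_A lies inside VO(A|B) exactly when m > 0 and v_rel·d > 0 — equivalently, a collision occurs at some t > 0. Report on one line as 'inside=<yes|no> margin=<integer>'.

d = (-8, 12),  |d|² = 208;  R = 4+5 = 9,  c = 208−9² = 127
v_rel = (6, -1),  |v_rel|² = 37;  v_rel·d = (6)·(-8) + (-1)·(12) = -60
37·t² + 120·t + 127 = 0  ⇒  m = (-60)² − 37·127 = -1099
m = -1099 < 0,  v_rel·d = -60 < 0  ⇒  outside

inside=no margin=-1099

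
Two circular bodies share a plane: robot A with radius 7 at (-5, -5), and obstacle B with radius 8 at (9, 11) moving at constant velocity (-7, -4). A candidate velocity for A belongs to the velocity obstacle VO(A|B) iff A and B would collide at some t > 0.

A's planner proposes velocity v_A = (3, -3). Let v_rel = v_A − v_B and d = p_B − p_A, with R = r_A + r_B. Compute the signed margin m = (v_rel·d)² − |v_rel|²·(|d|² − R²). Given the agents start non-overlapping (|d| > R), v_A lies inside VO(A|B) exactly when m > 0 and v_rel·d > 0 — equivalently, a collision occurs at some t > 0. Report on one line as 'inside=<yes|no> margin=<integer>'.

d = (14, 16),  |d|² = 452;  R = 7+8 = 15,  c = 452−15² = 227
v_rel = (10, 1),  |v_rel|² = 101;  v_rel·d = (10)·(14) + (1)·(16) = 156
101·t² − 312·t + 227 = 0  ⇒  m = 156² − 101·227 = 1409
m = 1409 > 0,  v_rel·d = 156 > 0  ⇒  inside

inside=yes margin=1409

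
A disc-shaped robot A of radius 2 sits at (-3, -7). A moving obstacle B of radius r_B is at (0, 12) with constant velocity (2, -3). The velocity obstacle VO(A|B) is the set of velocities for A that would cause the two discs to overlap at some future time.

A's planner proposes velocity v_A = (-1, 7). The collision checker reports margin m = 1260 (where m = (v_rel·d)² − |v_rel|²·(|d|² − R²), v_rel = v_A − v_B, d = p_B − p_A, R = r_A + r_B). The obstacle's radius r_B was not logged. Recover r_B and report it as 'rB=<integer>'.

m = 1260
d = (3, 19);  v_rel = (-3, 10),  |v_rel|² = 109
v_rel×d = (-3)·(19) − (10)·(3) = -87
since m = R²·109 − (-87)²:  R² = (7569 + 1260) / 109 = 81
R = √81 = 9  ⇒  r_B = 9 − 2 = 7

rB=7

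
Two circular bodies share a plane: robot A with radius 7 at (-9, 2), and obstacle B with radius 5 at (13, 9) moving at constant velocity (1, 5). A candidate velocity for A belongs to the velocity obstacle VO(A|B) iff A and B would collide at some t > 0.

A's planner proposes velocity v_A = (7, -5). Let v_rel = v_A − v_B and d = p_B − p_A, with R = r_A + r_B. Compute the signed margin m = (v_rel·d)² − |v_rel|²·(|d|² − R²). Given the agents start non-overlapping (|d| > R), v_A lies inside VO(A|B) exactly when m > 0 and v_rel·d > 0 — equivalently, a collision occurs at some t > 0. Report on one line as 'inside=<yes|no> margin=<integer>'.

d = (22, 7),  |d|² = 533;  R = 7+5 = 12,  c = 533−12² = 389
v_rel = (6, -10),  |v_rel|² = 136;  v_rel·d = (6)·(22) + (-10)·(7) = 62
136·t² − 124·t + 389 = 0  ⇒  m = 62² − 136·389 = -49060
m = -49060 < 0,  v_rel·d = 62 > 0  ⇒  outside

inside=no margin=-49060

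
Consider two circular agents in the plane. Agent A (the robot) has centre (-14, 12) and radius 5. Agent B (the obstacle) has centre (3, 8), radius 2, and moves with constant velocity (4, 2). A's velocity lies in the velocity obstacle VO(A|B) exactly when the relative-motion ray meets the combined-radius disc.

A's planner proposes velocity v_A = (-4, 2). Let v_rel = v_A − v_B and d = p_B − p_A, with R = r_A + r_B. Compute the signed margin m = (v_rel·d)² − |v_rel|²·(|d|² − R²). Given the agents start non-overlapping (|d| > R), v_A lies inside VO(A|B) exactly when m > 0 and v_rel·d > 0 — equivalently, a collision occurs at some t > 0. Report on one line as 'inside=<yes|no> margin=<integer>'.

d = (17, -4),  |d|² = 305;  R = 5+2 = 7,  c = 305−7² = 256
v_rel = (-8, 0),  |v_rel|² = 64;  v_rel·d = (-8)·(17) + (0)·(-4) = -136
64·t² + 272·t + 256 = 0  ⇒  m = (-136)² − 64·256 = 2112
m = 2112 > 0,  v_rel·d = -136 < 0  ⇒  outside

inside=no margin=2112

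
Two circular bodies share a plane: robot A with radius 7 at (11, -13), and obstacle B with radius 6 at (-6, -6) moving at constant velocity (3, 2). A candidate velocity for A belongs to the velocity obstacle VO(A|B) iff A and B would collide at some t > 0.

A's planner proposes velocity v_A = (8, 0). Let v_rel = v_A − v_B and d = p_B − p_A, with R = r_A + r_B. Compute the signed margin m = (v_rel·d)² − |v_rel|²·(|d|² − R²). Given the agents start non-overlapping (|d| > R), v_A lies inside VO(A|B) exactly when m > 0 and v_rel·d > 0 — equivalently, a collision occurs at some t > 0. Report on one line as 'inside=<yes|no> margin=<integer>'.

d = (-17, 7),  |d|² = 338;  R = 7+6 = 13,  c = 338−13² = 169
v_rel = (5, -2),  |v_rel|² = 29;  v_rel·d = (5)·(-17) + (-2)·(7) = -99
29·t² + 198·t + 169 = 0  ⇒  m = (-99)² − 29·169 = 4900
m = 4900 > 0,  v_rel·d = -99 < 0  ⇒  outside

inside=no margin=4900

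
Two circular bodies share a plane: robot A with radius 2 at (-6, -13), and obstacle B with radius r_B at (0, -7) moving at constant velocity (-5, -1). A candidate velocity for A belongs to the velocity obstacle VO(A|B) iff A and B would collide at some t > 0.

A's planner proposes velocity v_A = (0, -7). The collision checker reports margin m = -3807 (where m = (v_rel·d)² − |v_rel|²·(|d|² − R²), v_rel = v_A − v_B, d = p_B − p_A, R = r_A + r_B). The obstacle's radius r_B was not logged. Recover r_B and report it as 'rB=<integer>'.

m = -3807
d = (6, 6);  v_rel = (5, -6),  |v_rel|² = 61
v_rel×d = (5)·(6) − (-6)·(6) = 66
since m = R²·61 − 66²:  R² = (4356 + -3807) / 61 = 9
R = √9 = 3  ⇒  r_B = 3 − 2 = 1

rB=1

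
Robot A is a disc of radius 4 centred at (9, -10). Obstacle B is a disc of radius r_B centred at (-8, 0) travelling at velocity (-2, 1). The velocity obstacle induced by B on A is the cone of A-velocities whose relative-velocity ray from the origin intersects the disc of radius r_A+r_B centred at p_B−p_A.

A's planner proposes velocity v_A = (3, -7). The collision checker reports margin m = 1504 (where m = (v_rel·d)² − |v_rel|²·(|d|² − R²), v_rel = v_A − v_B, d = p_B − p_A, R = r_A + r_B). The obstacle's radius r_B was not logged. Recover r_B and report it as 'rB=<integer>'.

m = 1504
d = (-17, 10);  v_rel = (5, -8),  |v_rel|² = 89
v_rel×d = (5)·(10) − (-8)·(-17) = -86
since m = R²·89 − (-86)²:  R² = (7396 + 1504) / 89 = 100
R = √100 = 10  ⇒  r_B = 10 − 4 = 6

rB=6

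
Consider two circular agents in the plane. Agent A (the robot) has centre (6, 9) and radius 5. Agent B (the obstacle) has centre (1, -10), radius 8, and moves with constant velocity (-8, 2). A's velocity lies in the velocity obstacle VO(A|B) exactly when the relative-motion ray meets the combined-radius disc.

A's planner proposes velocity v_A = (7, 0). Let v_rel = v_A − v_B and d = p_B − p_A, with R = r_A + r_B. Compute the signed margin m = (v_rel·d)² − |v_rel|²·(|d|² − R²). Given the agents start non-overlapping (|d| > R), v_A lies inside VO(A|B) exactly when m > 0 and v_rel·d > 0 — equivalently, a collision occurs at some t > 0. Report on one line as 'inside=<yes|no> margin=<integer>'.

d = (-5, -19),  |d|² = 386;  R = 5+8 = 13,  c = 386−13² = 217
v_rel = (15, -2),  |v_rel|² = 229;  v_rel·d = (15)·(-5) + (-2)·(-19) = -37
229·t² + 74·t + 217 = 0  ⇒  m = (-37)² − 229·217 = -48324
m = -48324 < 0,  v_rel·d = -37 < 0  ⇒  outside

inside=no margin=-48324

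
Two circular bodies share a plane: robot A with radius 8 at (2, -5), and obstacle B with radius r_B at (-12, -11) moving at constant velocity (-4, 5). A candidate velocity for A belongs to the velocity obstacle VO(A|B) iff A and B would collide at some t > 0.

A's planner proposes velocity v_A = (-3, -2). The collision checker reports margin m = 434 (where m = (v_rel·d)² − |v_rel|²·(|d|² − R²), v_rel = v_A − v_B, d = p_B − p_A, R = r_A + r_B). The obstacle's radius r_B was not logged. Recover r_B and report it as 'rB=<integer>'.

m = 434
d = (-14, -6);  v_rel = (1, -7),  |v_rel|² = 50
v_rel×d = (1)·(-6) − (-7)·(-14) = -104
since m = R²·50 − (-104)²:  R² = (10816 + 434) / 50 = 225
R = √225 = 15  ⇒  r_B = 15 − 8 = 7

rB=7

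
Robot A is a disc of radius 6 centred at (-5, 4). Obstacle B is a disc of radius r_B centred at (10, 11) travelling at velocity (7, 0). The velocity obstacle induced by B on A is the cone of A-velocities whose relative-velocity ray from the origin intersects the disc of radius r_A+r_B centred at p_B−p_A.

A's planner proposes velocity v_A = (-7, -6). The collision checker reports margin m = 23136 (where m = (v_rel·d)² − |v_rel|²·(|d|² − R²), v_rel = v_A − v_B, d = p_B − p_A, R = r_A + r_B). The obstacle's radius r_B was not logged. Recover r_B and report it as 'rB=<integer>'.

m = 23136
d = (15, 7);  v_rel = (-14, -6),  |v_rel|² = 232
v_rel×d = (-14)·(7) − (-6)·(15) = -8
since m = R²·232 − (-8)²:  R² = (64 + 23136) / 232 = 100
R = √100 = 10  ⇒  r_B = 10 − 6 = 4

rB=4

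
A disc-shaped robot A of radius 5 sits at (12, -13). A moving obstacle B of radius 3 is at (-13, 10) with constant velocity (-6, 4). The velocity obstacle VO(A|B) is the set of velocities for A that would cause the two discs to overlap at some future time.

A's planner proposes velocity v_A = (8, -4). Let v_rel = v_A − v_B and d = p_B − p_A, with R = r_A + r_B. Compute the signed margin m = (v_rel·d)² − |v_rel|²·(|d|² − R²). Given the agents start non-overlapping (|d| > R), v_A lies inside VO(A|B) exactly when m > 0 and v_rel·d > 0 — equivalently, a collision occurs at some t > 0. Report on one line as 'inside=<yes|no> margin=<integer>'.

d = (-25, 23),  |d|² = 1154;  R = 5+3 = 8,  c = 1154−8² = 1090
v_rel = (14, -8),  |v_rel|² = 260;  v_rel·d = (14)·(-25) + (-8)·(23) = -534
260·t² + 1068·t + 1090 = 0  ⇒  m = (-534)² − 260·1090 = 1756
m = 1756 > 0,  v_rel·d = -534 < 0  ⇒  outside

inside=no margin=1756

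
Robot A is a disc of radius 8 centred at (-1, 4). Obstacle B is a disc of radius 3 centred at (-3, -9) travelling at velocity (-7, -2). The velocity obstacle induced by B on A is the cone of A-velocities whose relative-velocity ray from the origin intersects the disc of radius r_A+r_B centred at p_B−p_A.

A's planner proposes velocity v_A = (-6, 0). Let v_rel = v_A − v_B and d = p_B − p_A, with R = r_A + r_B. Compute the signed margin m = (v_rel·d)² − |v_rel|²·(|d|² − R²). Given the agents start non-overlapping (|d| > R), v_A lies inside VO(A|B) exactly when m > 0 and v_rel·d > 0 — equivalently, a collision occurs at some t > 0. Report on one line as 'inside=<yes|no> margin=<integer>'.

d = (-2, -13),  |d|² = 173;  R = 8+3 = 11,  c = 173−11² = 52
v_rel = (1, 2),  |v_rel|² = 5;  v_rel·d = (1)·(-2) + (2)·(-13) = -28
5·t² + 56·t + 52 = 0  ⇒  m = (-28)² − 5·52 = 524
m = 524 > 0,  v_rel·d = -28 < 0  ⇒  outside

inside=no margin=524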